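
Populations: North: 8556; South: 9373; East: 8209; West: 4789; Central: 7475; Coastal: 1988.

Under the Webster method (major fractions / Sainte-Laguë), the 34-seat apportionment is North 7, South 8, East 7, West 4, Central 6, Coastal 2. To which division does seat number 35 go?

Central

Priority for the next seat is population ÷ (current seats + 0.5).
Priorities: North 1140.800, South 1102.706, East 1094.533, West 1064.222, Central 1150.000, Coastal 795.200.
Highest priority: Central.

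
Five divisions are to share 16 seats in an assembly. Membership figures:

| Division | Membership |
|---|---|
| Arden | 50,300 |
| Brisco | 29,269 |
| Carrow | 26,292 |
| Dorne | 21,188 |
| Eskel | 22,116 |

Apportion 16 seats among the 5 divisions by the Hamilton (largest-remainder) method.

The standard divisor is 149165/16 ≈ 9322.812.
Standard quotas: Arden 5.3954, Brisco 3.1395, Carrow 2.8202, Dorne 2.2727, Eskel 2.3722.
Lower quotas: Arden 5, Brisco 3, Carrow 2, Dorne 2, Eskel 2 (sum 14, leaving 2 seats).
Remainders in descending order: Carrow 0.8202, Arden 0.3954, Eskel 0.3722, Dorne 0.2727, Brisco 0.1395.
Largest remainders: Carrow, Arden receive the extra seats.

Arden 6; Brisco 3; Carrow 3; Dorne 2; Eskel 2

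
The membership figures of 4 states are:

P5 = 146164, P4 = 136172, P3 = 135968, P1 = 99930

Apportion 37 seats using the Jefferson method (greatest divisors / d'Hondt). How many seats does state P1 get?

7

Standard divisor 518234/37 ≈ 14006.324; standard quotas: P5 10.436, P4 9.722, P3 9.708, P1 7.135.
Rounding down gives 10, 9, 9, 7 = 35 seats, so the divisor must be adjusted.
With modified divisor 13400: modified quotas P5 10.908, P4 10.162, P3 10.147, P1 7.457.
Rounding down: P5 10, P4 10, P3 10, P1 7 (total 37).
P1 receives 7.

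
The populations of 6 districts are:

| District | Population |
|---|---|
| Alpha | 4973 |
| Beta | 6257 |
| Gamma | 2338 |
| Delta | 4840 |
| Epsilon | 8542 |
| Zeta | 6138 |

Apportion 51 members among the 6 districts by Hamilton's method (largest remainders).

The standard divisor is 33088/51 ≈ 648.784.
Standard quotas: Alpha 7.6651, Beta 9.6442, Gamma 3.6037, Delta 7.4601, Epsilon 13.1662, Zeta 9.4608.
Lower quotas: Alpha 7, Beta 9, Gamma 3, Delta 7, Epsilon 13, Zeta 9 (sum 48, leaving 3 seats).
Remainders in descending order: Alpha 0.6651, Beta 0.6442, Gamma 0.6037, Zeta 0.4608, Delta 0.4601, Epsilon 0.1662.
Largest remainders: Alpha, Beta, Gamma receive the extra seats.

Alpha: 8; Beta: 10; Gamma: 4; Delta: 7; Epsilon: 13; Zeta: 9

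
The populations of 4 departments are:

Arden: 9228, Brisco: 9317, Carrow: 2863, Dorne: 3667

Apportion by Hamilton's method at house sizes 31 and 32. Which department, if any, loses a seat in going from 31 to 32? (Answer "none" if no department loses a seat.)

At 31 seats: Arden 11, Brisco 11, Carrow 4, Dorne 5.
At 32 seats: Arden 12, Brisco 12, Carrow 3, Dorne 5.
Carrow drops from 4 to 3.

Carrow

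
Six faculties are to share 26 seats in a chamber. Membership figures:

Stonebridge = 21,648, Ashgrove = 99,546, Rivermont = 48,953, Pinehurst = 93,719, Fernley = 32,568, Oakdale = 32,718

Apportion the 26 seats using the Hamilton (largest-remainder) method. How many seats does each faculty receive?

Stonebridge: 2, Ashgrove: 8, Rivermont: 4, Pinehurst: 7, Fernley: 2, Oakdale: 3

Standard divisor: 329152 ÷ 26 ≈ 12659.692.
Standard quotas: Stonebridge 1.7100, Ashgrove 7.8632, Rivermont 3.8668, Pinehurst 7.4029, Fernley 2.5726, Oakdale 2.5844.
Lower quotas: Stonebridge 1, Ashgrove 7, Rivermont 3, Pinehurst 7, Fernley 2, Oakdale 2 (sum 22, leaving 4 seats).
Remainders in descending order: Rivermont 0.8668, Ashgrove 0.8632, Stonebridge 0.7100, Oakdale 0.5844, Fernley 0.5726, Pinehurst 0.4029.
The surplus seats go to Rivermont, Ashgrove, Stonebridge, Oakdale.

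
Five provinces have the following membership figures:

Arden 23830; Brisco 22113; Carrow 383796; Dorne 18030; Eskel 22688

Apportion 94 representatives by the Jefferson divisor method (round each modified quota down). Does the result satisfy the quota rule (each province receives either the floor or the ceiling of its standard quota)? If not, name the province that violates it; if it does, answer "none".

Carrow

Standard quotas: Arden 4.761, Brisco 4.418, Carrow 76.685, Dorne 3.602, Eskel 4.533.
Jefferson allocation: Arden 4, Brisco 4, Carrow 79, Dorne 3, Eskel 4.
Carrow has quota 76.685 (lower 76, upper 77) but receives 79 — outside the quota interval.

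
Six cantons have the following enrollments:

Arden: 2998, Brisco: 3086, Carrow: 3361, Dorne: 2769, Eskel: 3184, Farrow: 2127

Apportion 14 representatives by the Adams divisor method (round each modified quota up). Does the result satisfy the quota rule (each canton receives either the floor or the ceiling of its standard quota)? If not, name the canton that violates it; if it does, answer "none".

none

Standard quotas: Arden 2.395, Brisco 2.465, Carrow 2.685, Dorne 2.212, Eskel 2.544, Farrow 1.699.
Adams allocation: Arden 2, Brisco 2, Carrow 3, Dorne 2, Eskel 3, Farrow 2.
Every allocation lies between the lower and upper quota.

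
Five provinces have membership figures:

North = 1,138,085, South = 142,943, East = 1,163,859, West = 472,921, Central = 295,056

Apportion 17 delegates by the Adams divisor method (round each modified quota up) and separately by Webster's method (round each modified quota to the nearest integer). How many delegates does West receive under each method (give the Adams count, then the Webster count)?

Adams: North 5, South 1, East 6, West 3, Central 2.
Webster: North 6, South 1, East 6, West 2, Central 2.
West gets 3 under Adams and 2 under Webster.

3 and 2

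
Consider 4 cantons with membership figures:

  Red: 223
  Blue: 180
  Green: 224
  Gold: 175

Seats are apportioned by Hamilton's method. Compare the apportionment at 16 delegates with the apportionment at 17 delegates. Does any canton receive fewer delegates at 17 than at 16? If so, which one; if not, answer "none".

Gold

At 16 seats: Red 4, Blue 4, Green 4, Gold 4.
At 17 seats: Red 5, Blue 4, Green 5, Gold 3.
Gold drops from 4 to 3.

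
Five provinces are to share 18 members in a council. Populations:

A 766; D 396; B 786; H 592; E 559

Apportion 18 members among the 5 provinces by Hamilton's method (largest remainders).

A 5, D 2, B 5, H 3, E 3

The standard divisor is 3099/18 ≈ 172.167.
Standard quotas: A 4.449, D 2.300, B 4.565, H 3.439, E 3.247.
Lower quotas: A 4, D 2, B 4, H 3, E 3 (sum 16, leaving 2 seats).
Remainders in descending order: B 0.565, A 0.449, H 0.439, D 0.300, E 0.247.
Largest remainders: B, A receive the extra seats.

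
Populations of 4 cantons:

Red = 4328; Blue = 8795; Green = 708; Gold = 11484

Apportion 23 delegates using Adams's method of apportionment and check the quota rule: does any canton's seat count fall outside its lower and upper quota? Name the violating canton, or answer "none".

Standard quotas: Red 3.932, Blue 7.991, Green 0.643, Gold 10.434.
Adams allocation: Red 4, Blue 8, Green 1, Gold 10.
Every allocation lies between the lower and upper quota.

none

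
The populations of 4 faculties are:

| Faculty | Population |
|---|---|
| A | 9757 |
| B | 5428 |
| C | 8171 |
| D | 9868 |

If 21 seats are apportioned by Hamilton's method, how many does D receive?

6

Standard divisor: 33224 ÷ 21 ≈ 1582.095.
Standard quotas: A 6.1671, B 3.4309, C 5.1647, D 6.2373.
Lower quotas: A 6, B 3, C 5, D 6 (sum 20, leaving 1 seat).
Remainders in descending order: B 0.4309, D 0.2373, A 0.1671, C 0.1647.
Largest remainder: B receives the extra seat.
D receives 6.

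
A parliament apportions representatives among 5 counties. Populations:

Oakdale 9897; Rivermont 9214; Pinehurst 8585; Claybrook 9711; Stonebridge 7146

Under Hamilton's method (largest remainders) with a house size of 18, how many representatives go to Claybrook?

Total 44553; standard divisor 44553/18 ≈ 2475.167.
Standard quotas: Oakdale 3.9985, Rivermont 3.7226, Pinehurst 3.4685, Claybrook 3.9234, Stonebridge 2.8871.
Lower quotas: Oakdale 3, Rivermont 3, Pinehurst 3, Claybrook 3, Stonebridge 2 (sum 14, leaving 4 seats).
Remainders in descending order: Oakdale 0.9985, Claybrook 0.9234, Stonebridge 0.8871, Rivermont 0.7226, Pinehurst 0.4685.
The surplus seats go to Oakdale, Claybrook, Stonebridge, Rivermont.
Claybrook receives 4.

4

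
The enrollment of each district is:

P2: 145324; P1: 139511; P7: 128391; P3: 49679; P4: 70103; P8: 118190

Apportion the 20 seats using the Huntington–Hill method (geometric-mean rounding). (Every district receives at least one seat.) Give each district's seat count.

P2 4; P1 4; P7 4; P3 2; P4 2; P8 4

With divisor 33307: modified quotas P2 4.363, P1 4.189, P7 3.855, P3 1.492, P4 2.105, P8 3.549.
Geometric-mean thresholds: P2 √(4·5)=4.472, P1 √(4·5)=4.472, P7 √(3·4)=3.464, P3 √(1·2)=1.414, P4 √(2·3)=2.449, P8 √(3·4)=3.464.
Each quota rounded against its threshold gives P2 4, P1 4, P7 4, P3 2, P4 2, P8 4 (total 20).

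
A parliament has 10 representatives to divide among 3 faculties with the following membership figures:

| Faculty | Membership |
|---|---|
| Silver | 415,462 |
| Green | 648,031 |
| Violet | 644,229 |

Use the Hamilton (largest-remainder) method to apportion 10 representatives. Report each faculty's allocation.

Silver: 2, Green: 4, Violet: 4

Total 1707722; standard divisor 1707722/10 ≈ 170772.2.
Standard quotas: Silver 2.4328, Green 3.7947, Violet 3.7724.
Lower quotas: Silver 2, Green 3, Violet 3 (sum 8, leaving 2 seats).
Remainders in descending order: Green 0.7947, Violet 0.7724, Silver 0.4328.
The surplus seats go to Green, Violet.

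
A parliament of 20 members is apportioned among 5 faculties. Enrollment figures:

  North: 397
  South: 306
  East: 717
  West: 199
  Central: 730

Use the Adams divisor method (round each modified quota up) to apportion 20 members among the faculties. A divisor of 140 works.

North 3, South 3, East 6, West 2, Central 6

With modified divisor 140: modified quotas North 2.836, South 2.186, East 5.121, West 1.421, Central 5.214.
Rounding up: North 3, South 3, East 6, West 2, Central 6 (total 20).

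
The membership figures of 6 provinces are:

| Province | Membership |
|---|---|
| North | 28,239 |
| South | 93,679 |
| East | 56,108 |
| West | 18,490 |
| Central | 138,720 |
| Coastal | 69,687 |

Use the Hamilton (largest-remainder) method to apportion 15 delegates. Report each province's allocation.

North=1, South=3, East=2, West=1, Central=5, Coastal=3

The standard divisor is 404923/15 ≈ 26994.867.
Standard quotas: North 1.0461, South 3.4703, East 2.0785, West 0.6849, Central 5.1388, Coastal 2.5815.
Lower quotas: North 1, South 3, East 2, West 0, Central 5, Coastal 2 (sum 13, leaving 2 seats).
Remainders in descending order: West 0.6849, Coastal 0.5815, South 0.4703, Central 0.1388, East 0.0785, North 0.0461.
Largest remainders: West, Coastal receive the extra seats.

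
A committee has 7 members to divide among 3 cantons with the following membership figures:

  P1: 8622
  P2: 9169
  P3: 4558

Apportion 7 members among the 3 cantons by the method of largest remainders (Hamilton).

Standard divisor: 22349 ÷ 7 ≈ 3192.714.
Standard quotas: P1 2.7005, P2 2.8719, P3 1.4276.
Lower quotas: P1 2, P2 2, P3 1 (sum 5, leaving 2 seats).
Remainders in descending order: P2 0.8719, P1 0.7005, P3 0.4276.
Largest remainders: P2, P1 receive the extra seats.

P1 3, P2 3, P3 1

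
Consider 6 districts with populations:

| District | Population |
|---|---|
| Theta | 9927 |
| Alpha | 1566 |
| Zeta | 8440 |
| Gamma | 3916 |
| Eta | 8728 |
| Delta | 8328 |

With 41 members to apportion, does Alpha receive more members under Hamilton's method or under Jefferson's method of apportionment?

Hamilton: Theta 10, Alpha 2, Zeta 8, Gamma 4, Eta 9, Delta 8.
Jefferson: Theta 10, Alpha 1, Zeta 9, Gamma 4, Eta 9, Delta 8.
Alpha gets 2 under Hamilton and 1 under Jefferson.

Hamilton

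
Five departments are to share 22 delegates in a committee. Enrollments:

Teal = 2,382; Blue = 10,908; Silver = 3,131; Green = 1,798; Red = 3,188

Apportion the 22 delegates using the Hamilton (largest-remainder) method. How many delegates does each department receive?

Teal=3; Blue=11; Silver=3; Green=2; Red=3

Total 21407; standard divisor 21407/22 ≈ 973.045.
Standard quotas: Teal 2.4480, Blue 11.2102, Silver 3.2177, Green 1.8478, Red 3.2763.
Lower quotas: Teal 2, Blue 11, Silver 3, Green 1, Red 3 (sum 20, leaving 2 seats).
Remainders in descending order: Green 0.8478, Teal 0.4480, Red 0.2763, Silver 0.2177, Blue 0.2102.
Largest remainders: Green, Teal receive the extra seats.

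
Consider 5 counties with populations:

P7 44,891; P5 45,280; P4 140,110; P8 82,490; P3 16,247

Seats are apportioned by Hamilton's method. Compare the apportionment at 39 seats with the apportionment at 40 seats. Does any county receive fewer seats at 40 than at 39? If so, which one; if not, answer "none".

At 39 seats: P7 5, P5 5, P4 17, P8 10, P3 2.
At 40 seats: P7 5, P5 6, P4 17, P8 10, P3 2.
No county's allocation decreased.

none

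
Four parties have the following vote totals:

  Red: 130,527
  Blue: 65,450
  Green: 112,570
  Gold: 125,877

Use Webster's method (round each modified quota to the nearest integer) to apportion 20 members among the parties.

Standard divisor 434424/20 ≈ 21721.2; standard quotas: Red 6.009, Blue 3.013, Green 5.182, Gold 5.795.
Rounding to the nearest integer gives Red 6, Blue 3, Green 5, Gold 6 — total 20, matching the house size, so no adjustment is needed.

Red 6, Blue 3, Green 5, Gold 6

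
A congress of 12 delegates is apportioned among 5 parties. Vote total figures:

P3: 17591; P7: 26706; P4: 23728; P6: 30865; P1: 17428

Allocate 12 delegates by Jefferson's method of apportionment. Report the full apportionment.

P3 2; P7 3; P4 2; P6 3; P1 2

Standard divisor 116318/12 ≈ 9693.167; standard quotas: P3 1.815, P7 2.755, P4 2.448, P6 3.184, P1 1.798.
Rounding down gives 1, 2, 2, 3, 1 = 9 seats, so the divisor must be adjusted.
With modified divisor 8300: modified quotas P3 2.119, P7 3.218, P4 2.859, P6 3.719, P1 2.100.
Rounding down: P3 2, P7 3, P4 2, P6 3, P1 2 (total 12).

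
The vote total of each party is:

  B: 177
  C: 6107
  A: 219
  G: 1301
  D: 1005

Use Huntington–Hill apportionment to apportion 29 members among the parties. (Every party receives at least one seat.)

B=1, C=20, A=1, G=4, D=3

With divisor 306: modified quotas B 0.578, C 19.958, A 0.716, G 4.252, D 3.284.
Geometric-mean thresholds: B (min 1), C √(19·20)=19.494, A (min 1), G √(4·5)=4.472, D √(3·4)=3.464.
Each quota rounded against its threshold gives B 1, C 20, A 1, G 4, D 3 (total 29).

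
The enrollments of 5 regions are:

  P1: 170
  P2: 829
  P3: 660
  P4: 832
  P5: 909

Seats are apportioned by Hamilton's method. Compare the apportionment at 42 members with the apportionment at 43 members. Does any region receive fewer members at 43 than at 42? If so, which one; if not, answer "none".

none

At 42 seats: P1 2, P2 10, P3 8, P4 11, P5 11.
At 43 seats: P1 2, P2 10, P3 8, P4 11, P5 12.
No region's allocation decreased.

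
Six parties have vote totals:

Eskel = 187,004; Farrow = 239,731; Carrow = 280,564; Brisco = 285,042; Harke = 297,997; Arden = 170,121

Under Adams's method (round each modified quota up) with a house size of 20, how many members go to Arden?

2

Standard divisor 1460459/20 ≈ 73022.95; standard quotas: Eskel 2.561, Farrow 3.283, Carrow 3.842, Brisco 3.903, Harke 4.081, Arden 2.330.
Rounding up gives 3, 4, 4, 4, 5, 3 = 23 seats, so the divisor must be adjusted.
With modified divisor 89300: modified quotas Eskel 2.094, Farrow 2.685, Carrow 3.142, Brisco 3.192, Harke 3.337, Arden 1.905.
Rounding up: Eskel 3, Farrow 3, Carrow 4, Brisco 4, Harke 4, Arden 2 (total 20).
Arden receives 2.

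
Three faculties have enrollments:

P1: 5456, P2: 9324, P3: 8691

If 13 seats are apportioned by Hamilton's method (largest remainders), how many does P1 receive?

3

The standard divisor is 23471/13 ≈ 1805.462.
Standard quotas: P1 3.0219, P2 5.1643, P3 4.8137.
Lower quotas: P1 3, P2 5, P3 4 (sum 12, leaving 1 seat).
Remainders in descending order: P3 0.8137, P2 0.1643, P1 0.0219.
The surplus seat goes to P3.
P1 receives 3.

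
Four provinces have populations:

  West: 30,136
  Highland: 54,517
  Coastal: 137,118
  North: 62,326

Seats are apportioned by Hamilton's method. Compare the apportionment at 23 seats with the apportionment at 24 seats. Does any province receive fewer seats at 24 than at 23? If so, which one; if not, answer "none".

West

At 23 seats: West 3, Highland 4, Coastal 11, North 5.
At 24 seats: West 2, Highland 5, Coastal 12, North 5.
West drops from 3 to 2.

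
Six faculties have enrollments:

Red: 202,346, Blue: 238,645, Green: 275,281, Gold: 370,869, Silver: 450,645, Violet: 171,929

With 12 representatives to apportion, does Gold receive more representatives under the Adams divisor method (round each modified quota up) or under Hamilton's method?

Hamilton

Adams: Red 2, Blue 2, Green 2, Gold 2, Silver 3, Violet 1.
Hamilton: Red 1, Blue 2, Green 2, Gold 3, Silver 3, Violet 1.
Gold gets 2 under Adams and 3 under Hamilton.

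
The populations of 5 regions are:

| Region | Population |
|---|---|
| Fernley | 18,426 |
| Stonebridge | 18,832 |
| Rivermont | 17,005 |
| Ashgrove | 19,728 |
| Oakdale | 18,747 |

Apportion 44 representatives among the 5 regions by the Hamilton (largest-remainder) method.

The standard divisor is 92738/44 ≈ 2107.682.
Standard quotas: Fernley 8.7423, Stonebridge 8.9349, Rivermont 8.0681, Ashgrove 9.3600, Oakdale 8.8946.
Lower quotas: Fernley 8, Stonebridge 8, Rivermont 8, Ashgrove 9, Oakdale 8 (sum 41, leaving 3 seats).
Remainders in descending order: Stonebridge 0.9349, Oakdale 0.8946, Fernley 0.7423, Ashgrove 0.3600, Rivermont 0.0681.
The surplus seats go to Stonebridge, Oakdale, Fernley.

Fernley: 9; Stonebridge: 9; Rivermont: 8; Ashgrove: 9; Oakdale: 9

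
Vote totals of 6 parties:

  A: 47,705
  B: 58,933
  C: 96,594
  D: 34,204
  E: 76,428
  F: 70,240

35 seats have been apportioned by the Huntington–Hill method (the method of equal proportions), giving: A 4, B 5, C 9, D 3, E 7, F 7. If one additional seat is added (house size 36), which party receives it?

B

Priority for the next seat is population ÷ (√(s·(s+1))).
Priorities: A 10667.162, B 10759.644, C 10181.902, D 9873.844, E 10213.121, F 9386.215.
Highest priority: B.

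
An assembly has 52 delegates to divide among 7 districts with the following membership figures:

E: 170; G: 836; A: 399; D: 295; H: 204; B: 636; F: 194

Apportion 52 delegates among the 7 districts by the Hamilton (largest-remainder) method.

Total 2734; standard divisor 2734/52 ≈ 52.577.
Standard quotas: E 3.233, G 15.901, A 7.589, D 5.611, H 3.880, B 12.097, F 3.690.
Lower quotas: E 3, G 15, A 7, D 5, H 3, B 12, F 3 (sum 48, leaving 4 seats).
Remainders in descending order: G 0.901, H 0.880, F 0.690, D 0.611, A 0.589, E 0.233, B 0.097.
The surplus seats go to G, H, F, D.

E: 3, G: 16, A: 7, D: 6, H: 4, B: 12, F: 4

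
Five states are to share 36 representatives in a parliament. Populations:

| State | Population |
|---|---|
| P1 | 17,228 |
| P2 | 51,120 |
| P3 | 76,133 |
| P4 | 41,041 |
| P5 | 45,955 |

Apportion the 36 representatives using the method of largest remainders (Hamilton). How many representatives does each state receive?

The standard divisor is 231477/36 ≈ 6429.917.
Standard quotas: P1 2.6794, P2 7.9503, P3 11.8404, P4 6.3828, P5 7.1471.
Lower quotas: P1 2, P2 7, P3 11, P4 6, P5 7 (sum 33, leaving 3 seats).
Remainders in descending order: P2 0.9503, P3 0.8404, P1 0.6794, P4 0.3828, P5 0.1471.
The surplus seats go to P2, P3, P1.

P1=3, P2=8, P3=12, P4=6, P5=7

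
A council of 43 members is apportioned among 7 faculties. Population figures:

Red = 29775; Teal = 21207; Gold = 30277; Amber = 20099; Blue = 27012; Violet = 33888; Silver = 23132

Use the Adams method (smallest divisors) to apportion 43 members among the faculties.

Red=7, Teal=5, Gold=7, Amber=5, Blue=6, Violet=8, Silver=5

Standard divisor 185390/43 ≈ 4311.395; standard quotas: Red 6.906, Teal 4.919, Gold 7.023, Amber 4.662, Blue 6.265, Violet 7.860, Silver 5.365.
Rounding up gives 7, 5, 8, 5, 7, 8, 6 = 46 seats, so the divisor must be adjusted.
With modified divisor 4700: modified quotas Red 6.335, Teal 4.512, Gold 6.442, Amber 4.276, Blue 5.747, Violet 7.210, Silver 4.922.
Rounding up: Red 7, Teal 5, Gold 7, Amber 5, Blue 6, Violet 8, Silver 5 (total 43).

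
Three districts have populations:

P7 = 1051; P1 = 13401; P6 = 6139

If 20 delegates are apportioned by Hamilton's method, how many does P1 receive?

13

Total 20591; standard divisor 20591/20 ≈ 1029.55.
Standard quotas: P7 1.0208, P1 13.0164, P6 5.9628.
Lower quotas: P7 1, P1 13, P6 5 (sum 19, leaving 1 seat).
Remainders in descending order: P6 0.9628, P7 0.0208, P1 0.0164.
Largest remainder: P6 receives the extra seat.
P1 receives 13.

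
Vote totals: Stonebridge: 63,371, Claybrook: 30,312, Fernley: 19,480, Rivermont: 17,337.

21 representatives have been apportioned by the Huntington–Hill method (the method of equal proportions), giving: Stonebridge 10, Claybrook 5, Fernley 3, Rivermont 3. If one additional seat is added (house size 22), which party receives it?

Priority for the next seat is population ÷ (√(s·(s+1))).
Priorities: Stonebridge 6042.188, Claybrook 5534.189, Fernley 5623.392, Rivermont 5004.761.
Highest priority: Stonebridge.

Stonebridge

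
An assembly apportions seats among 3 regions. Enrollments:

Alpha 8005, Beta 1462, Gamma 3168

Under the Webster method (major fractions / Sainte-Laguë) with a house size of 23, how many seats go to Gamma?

Standard divisor 12635/23 ≈ 549.348; standard quotas: Alpha 14.572, Beta 2.661, Gamma 5.767.
Rounding to the nearest integer gives 15, 3, 6 = 24 seats, so the divisor must be adjusted.
With modified divisor 560: modified quotas Alpha 14.295, Beta 2.611, Gamma 5.657.
Rounding to the nearest integer: Alpha 14, Beta 3, Gamma 6 (total 23).
Gamma receives 6.

6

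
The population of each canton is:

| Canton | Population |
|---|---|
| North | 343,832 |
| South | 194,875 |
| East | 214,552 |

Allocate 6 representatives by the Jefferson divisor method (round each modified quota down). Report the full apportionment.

Standard divisor 753259/6 ≈ 125543.167; standard quotas: North 2.739, South 1.552, East 1.709.
Rounding down gives 2, 1, 1 = 4 seats, so the divisor must be adjusted.
With modified divisor 102400: modified quotas North 3.358, South 1.903, East 2.095.
Rounding down: North 3, South 1, East 2 (total 6).

North 3, South 1, East 2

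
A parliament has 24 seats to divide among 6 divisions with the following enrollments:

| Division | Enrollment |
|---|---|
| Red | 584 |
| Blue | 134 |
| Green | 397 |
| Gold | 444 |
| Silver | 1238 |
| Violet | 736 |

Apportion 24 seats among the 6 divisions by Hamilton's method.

Red: 4; Blue: 1; Green: 3; Gold: 3; Silver: 8; Violet: 5

Total 3533; standard divisor 3533/24 ≈ 147.208.
Standard quotas: Red 3.967, Blue 0.910, Green 2.697, Gold 3.016, Silver 8.410, Violet 5.000.
Lower quotas: Red 3, Blue 0, Green 2, Gold 3, Silver 8, Violet 4 (sum 20, leaving 4 seats).
Remainders in descending order: Violet 1.000, Red 0.967, Blue 0.910, Green 0.697, Silver 0.410, Gold 0.016.
The surplus seats go to Violet, Red, Blue, Green.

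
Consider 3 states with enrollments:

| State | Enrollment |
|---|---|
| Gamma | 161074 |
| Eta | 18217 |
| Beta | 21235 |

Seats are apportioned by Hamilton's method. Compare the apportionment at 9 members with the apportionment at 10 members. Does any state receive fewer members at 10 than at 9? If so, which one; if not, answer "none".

At 9 seats: Gamma 7, Eta 1, Beta 1.
At 10 seats: Gamma 8, Eta 1, Beta 1.
No state's allocation decreased.

none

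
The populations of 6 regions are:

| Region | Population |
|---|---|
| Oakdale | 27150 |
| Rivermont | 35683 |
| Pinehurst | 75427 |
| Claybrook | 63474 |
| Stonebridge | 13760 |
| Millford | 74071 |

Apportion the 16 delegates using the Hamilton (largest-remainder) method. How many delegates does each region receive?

Oakdale 1, Rivermont 2, Pinehurst 4, Claybrook 4, Stonebridge 1, Millford 4

The standard divisor is 289565/16 ≈ 18097.812.
Standard quotas: Oakdale 1.5002, Rivermont 1.9717, Pinehurst 4.1677, Claybrook 3.5073, Stonebridge 0.7603, Millford 4.0928.
Lower quotas: Oakdale 1, Rivermont 1, Pinehurst 4, Claybrook 3, Stonebridge 0, Millford 4 (sum 13, leaving 3 seats).
Remainders in descending order: Rivermont 0.9717, Stonebridge 0.7603, Claybrook 0.5073, Oakdale 0.5002, Pinehurst 0.1677, Millford 0.0928.
The surplus seats go to Rivermont, Stonebridge, Claybrook.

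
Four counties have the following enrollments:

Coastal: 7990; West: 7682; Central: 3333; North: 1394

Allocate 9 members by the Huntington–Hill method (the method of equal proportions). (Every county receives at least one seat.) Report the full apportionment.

Coastal 3; West 3; Central 2; North 1

With divisor 2332: modified quotas Coastal 3.426, West 3.294, Central 1.429, North 0.598.
Geometric-mean thresholds: Coastal √(3·4)=3.464, West √(3·4)=3.464, Central √(1·2)=1.414, North (min 1).
Each quota rounded against its threshold gives Coastal 3, West 3, Central 2, North 1 (total 9).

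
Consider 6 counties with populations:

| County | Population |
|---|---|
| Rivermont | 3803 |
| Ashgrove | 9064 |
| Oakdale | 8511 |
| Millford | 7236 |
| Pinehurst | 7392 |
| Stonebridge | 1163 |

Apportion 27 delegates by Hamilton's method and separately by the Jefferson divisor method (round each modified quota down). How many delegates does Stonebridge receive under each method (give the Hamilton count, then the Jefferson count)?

1 and 0

Hamilton: Rivermont 3, Ashgrove 7, Oakdale 6, Millford 5, Pinehurst 5, Stonebridge 1.
Jefferson: Rivermont 3, Ashgrove 7, Oakdale 6, Millford 5, Pinehurst 6, Stonebridge 0.
Stonebridge gets 1 under Hamilton and 0 under Jefferson.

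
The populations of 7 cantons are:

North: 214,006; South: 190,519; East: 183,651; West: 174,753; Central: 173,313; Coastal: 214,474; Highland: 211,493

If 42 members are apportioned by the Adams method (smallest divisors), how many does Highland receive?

Standard divisor 1362209/42 ≈ 32433.548; standard quotas: North 6.598, South 5.874, East 5.662, West 5.388, Central 5.344, Coastal 6.613, Highland 6.521.
Rounding up gives 7, 6, 6, 6, 6, 7, 7 = 45 seats, so the divisor must be adjusted.
With modified divisor 35500: modified quotas North 6.028, South 5.367, East 5.173, West 4.923, Central 4.882, Coastal 6.042, Highland 5.958.
Rounding up: North 7, South 6, East 6, West 5, Central 5, Coastal 7, Highland 6 (total 42).
Highland receives 6.

6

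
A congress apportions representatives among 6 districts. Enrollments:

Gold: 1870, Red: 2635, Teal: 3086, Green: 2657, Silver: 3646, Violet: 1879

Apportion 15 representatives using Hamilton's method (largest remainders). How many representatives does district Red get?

2

Standard divisor: 15773 ÷ 15 ≈ 1051.533.
Standard quotas: Gold 1.778, Red 2.506, Teal 2.935, Green 2.527, Silver 3.467, Violet 1.787.
Lower quotas: Gold 1, Red 2, Teal 2, Green 2, Silver 3, Violet 1 (sum 11, leaving 4 seats).
Remainders in descending order: Teal 0.935, Violet 0.787, Gold 0.778, Green 0.527, Red 0.506, Silver 0.467.
Largest remainders: Teal, Violet, Gold, Green receive the extra seats.
Red receives 2.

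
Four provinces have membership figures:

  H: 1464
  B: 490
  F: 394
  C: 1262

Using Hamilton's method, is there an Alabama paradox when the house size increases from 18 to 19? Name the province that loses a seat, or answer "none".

B

At 18 seats: H 7, B 3, F 2, C 6.
At 19 seats: H 8, B 2, F 2, C 7.
B drops from 3 to 2.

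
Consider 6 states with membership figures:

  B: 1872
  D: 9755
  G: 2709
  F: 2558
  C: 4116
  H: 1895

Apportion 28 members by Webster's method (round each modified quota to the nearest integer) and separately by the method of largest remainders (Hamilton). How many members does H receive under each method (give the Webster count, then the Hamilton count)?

2 and 3

Webster: B 2, D 13, G 3, F 3, C 5, H 2.
Hamilton: B 2, D 12, G 3, F 3, C 5, H 3.
H gets 2 under Webster and 3 under Hamilton.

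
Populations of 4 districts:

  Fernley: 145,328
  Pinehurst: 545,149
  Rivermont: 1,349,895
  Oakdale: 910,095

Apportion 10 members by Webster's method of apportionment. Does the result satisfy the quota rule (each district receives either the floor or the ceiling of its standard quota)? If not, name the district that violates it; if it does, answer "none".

none

Standard quotas: Fernley 0.493, Pinehurst 1.848, Rivermont 4.575, Oakdale 3.085.
Webster allocation: Fernley 0, Pinehurst 2, Rivermont 5, Oakdale 3.
Every allocation lies between the lower and upper quota.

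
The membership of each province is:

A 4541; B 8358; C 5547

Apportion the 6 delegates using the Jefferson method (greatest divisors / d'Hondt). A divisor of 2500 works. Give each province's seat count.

With modified divisor 2500: modified quotas A 1.816, B 3.343, C 2.219.
Rounding down: A 1, B 3, C 2 (total 6).

A 1, B 3, C 2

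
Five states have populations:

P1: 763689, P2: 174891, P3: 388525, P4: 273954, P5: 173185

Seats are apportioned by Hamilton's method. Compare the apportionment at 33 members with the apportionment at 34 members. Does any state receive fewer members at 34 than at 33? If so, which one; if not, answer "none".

P2

At 33 seats: P1 14, P2 4, P3 7, P4 5, P5 3.
At 34 seats: P1 15, P2 3, P3 8, P4 5, P5 3.
P2 drops from 4 to 3.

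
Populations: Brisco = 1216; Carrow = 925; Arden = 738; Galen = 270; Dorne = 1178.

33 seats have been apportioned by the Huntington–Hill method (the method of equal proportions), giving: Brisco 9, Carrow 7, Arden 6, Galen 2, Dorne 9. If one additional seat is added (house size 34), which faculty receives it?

Priority for the next seat is population ÷ (√(s·(s+1))).
Priorities: Brisco 128.178, Carrow 123.608, Arden 113.876, Galen 110.227, Dorne 124.172.
Highest priority: Brisco.

Brisco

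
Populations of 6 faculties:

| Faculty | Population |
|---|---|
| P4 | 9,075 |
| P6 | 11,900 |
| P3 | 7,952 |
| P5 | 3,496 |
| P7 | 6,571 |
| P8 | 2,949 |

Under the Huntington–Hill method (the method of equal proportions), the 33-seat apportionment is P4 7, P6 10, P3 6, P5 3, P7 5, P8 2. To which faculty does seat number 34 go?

Priority for the next seat is population ÷ (√(s·(s+1))).
Priorities: P4 1212.698, P6 1134.620, P3 1227.020, P5 1009.208, P7 1199.695, P8 1203.924.
Highest priority: P3.

P3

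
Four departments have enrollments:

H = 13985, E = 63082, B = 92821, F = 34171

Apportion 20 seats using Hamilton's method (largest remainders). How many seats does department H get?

Standard divisor: 204059 ÷ 20 ≈ 10202.95.
Standard quotas: H 1.3707, E 6.1827, B 9.0975, F 3.3491.
Lower quotas: H 1, E 6, B 9, F 3 (sum 19, leaving 1 seat).
Remainders in descending order: H 0.3707, F 0.3491, E 0.1827, B 0.0975.
The surplus seat goes to H.
H receives 2.

2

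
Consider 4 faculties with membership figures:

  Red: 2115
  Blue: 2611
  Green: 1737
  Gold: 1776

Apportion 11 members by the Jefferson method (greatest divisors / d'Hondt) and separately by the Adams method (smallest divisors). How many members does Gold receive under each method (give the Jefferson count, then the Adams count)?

Jefferson: Red 3, Blue 4, Green 2, Gold 2.
Adams: Red 3, Blue 3, Green 2, Gold 3.
Gold gets 2 under Jefferson and 3 under Adams.

2 and 3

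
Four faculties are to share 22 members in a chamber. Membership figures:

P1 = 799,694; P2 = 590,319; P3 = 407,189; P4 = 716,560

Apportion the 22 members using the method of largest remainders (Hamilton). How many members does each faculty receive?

P1: 7, P2: 5, P3: 4, P4: 6

Standard divisor: 2513762 ÷ 22 ≈ 114261.909.
Standard quotas: P1 6.9988, P2 5.1664, P3 3.5636, P4 6.2712.
Lower quotas: P1 6, P2 5, P3 3, P4 6 (sum 20, leaving 2 seats).
Remainders in descending order: P1 0.9988, P3 0.5636, P4 0.2712, P2 0.1664.
The surplus seats go to P1, P3.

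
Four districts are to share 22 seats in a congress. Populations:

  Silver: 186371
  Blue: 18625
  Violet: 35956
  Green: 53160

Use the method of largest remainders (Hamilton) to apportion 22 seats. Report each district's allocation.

Silver: 14; Blue: 1; Violet: 3; Green: 4

Total 294112; standard divisor 294112/22 ≈ 13368.727.
Standard quotas: Silver 13.9408, Blue 1.3932, Violet 2.6896, Green 3.9764.
Lower quotas: Silver 13, Blue 1, Violet 2, Green 3 (sum 19, leaving 3 seats).
Remainders in descending order: Green 0.9764, Silver 0.9408, Violet 0.6896, Blue 0.3932.
The surplus seats go to Green, Silver, Violet.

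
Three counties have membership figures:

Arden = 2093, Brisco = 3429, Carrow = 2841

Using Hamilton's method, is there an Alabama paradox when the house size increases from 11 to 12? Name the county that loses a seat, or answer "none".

At 11 seats: Arden 3, Brisco 4, Carrow 4.
At 12 seats: Arden 3, Brisco 5, Carrow 4.
No county's allocation decreased.

none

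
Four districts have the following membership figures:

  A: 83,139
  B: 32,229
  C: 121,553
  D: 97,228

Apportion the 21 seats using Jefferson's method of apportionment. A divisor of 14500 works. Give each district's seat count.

A=5; B=2; C=8; D=6

With modified divisor 14500: modified quotas A 5.734, B 2.223, C 8.383, D 6.705.
Rounding down: A 5, B 2, C 8, D 6 (total 21).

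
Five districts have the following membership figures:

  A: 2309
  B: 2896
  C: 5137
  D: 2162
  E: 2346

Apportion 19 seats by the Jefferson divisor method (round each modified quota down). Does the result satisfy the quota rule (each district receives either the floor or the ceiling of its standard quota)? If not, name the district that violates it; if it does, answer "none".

none

Standard quotas: A 2.954, B 3.705, C 6.573, D 2.766, E 3.002.
Jefferson allocation: A 3, B 4, C 7, D 2, E 3.
Every allocation lies between the lower and upper quota.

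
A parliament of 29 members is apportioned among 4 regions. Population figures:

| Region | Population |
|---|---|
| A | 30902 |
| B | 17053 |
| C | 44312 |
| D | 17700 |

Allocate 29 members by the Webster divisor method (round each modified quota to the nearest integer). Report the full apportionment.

Standard divisor 109967/29 ≈ 3791.966; standard quotas: A 8.149, B 4.497, C 11.686, D 4.668.
Rounding to the nearest integer gives A 8, B 4, C 12, D 5 — total 29, matching the house size, so no adjustment is needed.

A 8, B 4, C 12, D 5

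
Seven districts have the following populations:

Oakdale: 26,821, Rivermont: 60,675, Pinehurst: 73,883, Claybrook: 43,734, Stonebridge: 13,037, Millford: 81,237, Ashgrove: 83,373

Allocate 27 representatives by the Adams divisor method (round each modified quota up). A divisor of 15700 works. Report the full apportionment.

With modified divisor 15700: modified quotas Oakdale 1.708, Rivermont 3.865, Pinehurst 4.706, Claybrook 2.786, Stonebridge 0.830, Millford 5.174, Ashgrove 5.310.
Rounding up: Oakdale 2, Rivermont 4, Pinehurst 5, Claybrook 3, Stonebridge 1, Millford 6, Ashgrove 6 (total 27).

Oakdale=2, Rivermont=4, Pinehurst=5, Claybrook=3, Stonebridge=1, Millford=6, Ashgrove=6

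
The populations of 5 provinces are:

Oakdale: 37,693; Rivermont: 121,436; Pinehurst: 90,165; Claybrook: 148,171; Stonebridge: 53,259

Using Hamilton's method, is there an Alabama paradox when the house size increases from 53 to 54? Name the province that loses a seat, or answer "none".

Oakdale

At 53 seats: Oakdale 5, Rivermont 14, Pinehurst 11, Claybrook 17, Stonebridge 6.
At 54 seats: Oakdale 4, Rivermont 15, Pinehurst 11, Claybrook 18, Stonebridge 6.
Oakdale drops from 5 to 4.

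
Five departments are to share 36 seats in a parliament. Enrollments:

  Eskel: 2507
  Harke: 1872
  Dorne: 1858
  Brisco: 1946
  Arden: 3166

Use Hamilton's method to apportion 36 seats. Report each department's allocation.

Standard divisor: 11349 ÷ 36 ≈ 315.25.
Standard quotas: Eskel 7.952, Harke 5.938, Dorne 5.894, Brisco 6.173, Arden 10.043.
Lower quotas: Eskel 7, Harke 5, Dorne 5, Brisco 6, Arden 10 (sum 33, leaving 3 seats).
Remainders in descending order: Eskel 0.952, Harke 0.938, Dorne 0.894, Brisco 0.173, Arden 0.043.
The surplus seats go to Eskel, Harke, Dorne.

Eskel 8, Harke 6, Dorne 6, Brisco 6, Arden 10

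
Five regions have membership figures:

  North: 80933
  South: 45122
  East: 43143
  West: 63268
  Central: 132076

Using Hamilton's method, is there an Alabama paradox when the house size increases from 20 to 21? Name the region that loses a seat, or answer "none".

At 20 seats: North 4, South 3, East 2, West 4, Central 7.
At 21 seats: North 5, South 2, East 2, West 4, Central 8.
South drops from 3 to 2.

South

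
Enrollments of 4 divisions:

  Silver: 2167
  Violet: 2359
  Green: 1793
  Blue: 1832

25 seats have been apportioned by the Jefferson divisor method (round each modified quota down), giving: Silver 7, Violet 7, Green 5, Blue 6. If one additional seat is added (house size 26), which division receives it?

Priority for the next seat is population ÷ (current seats + 1).
Priorities: Silver 270.875, Violet 294.875, Green 298.833, Blue 261.714.
Highest priority: Green.

Green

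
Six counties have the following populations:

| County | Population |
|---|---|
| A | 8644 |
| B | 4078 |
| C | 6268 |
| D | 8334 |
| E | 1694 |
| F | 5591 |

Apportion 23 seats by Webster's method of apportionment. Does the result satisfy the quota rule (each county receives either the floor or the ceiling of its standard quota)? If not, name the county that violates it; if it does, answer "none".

none

Standard quotas: A 5.745, B 2.710, C 4.166, D 5.539, E 1.126, F 3.716.
Webster allocation: A 6, B 3, C 4, D 5, E 1, F 4.
Every allocation lies between the lower and upper quota.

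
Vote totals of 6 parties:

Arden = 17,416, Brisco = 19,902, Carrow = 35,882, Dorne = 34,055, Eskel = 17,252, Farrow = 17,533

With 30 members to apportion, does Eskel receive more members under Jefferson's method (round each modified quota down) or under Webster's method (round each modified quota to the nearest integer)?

Webster

Jefferson: Arden 4, Brisco 4, Carrow 8, Dorne 7, Eskel 3, Farrow 4.
Webster: Arden 4, Brisco 4, Carrow 7, Dorne 7, Eskel 4, Farrow 4.
Eskel gets 3 under Jefferson and 4 under Webster.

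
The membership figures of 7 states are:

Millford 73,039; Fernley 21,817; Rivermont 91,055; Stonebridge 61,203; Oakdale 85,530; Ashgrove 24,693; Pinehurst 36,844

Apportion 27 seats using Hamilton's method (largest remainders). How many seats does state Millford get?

The standard divisor is 394181/27 ≈ 14599.296.
Standard quotas: Millford 5.0029, Fernley 1.4944, Rivermont 6.2369, Stonebridge 4.1922, Oakdale 5.8585, Ashgrove 1.6914, Pinehurst 2.5237.
Lower quotas: Millford 5, Fernley 1, Rivermont 6, Stonebridge 4, Oakdale 5, Ashgrove 1, Pinehurst 2 (sum 24, leaving 3 seats).
Remainders in descending order: Oakdale 0.8585, Ashgrove 0.6914, Pinehurst 0.5237, Fernley 0.4944, Rivermont 0.2369, Stonebridge 0.1922, Millford 0.0029.
The surplus seats go to Oakdale, Ashgrove, Pinehurst.
Millford receives 5.

5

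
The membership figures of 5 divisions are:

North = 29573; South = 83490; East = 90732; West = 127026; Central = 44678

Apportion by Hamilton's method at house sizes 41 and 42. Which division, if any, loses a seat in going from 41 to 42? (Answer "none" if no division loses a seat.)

none

At 41 seats: North 3, South 9, East 10, West 14, Central 5.
At 42 seats: North 3, South 10, East 10, West 14, Central 5.
No division's allocation decreased.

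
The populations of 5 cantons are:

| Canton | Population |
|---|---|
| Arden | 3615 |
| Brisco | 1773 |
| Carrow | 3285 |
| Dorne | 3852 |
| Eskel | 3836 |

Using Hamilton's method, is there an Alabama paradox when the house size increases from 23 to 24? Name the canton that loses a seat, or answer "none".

At 23 seats: Arden 5, Brisco 3, Carrow 5, Dorne 5, Eskel 5.
At 24 seats: Arden 5, Brisco 2, Carrow 5, Dorne 6, Eskel 6.
Brisco drops from 3 to 2.

Brisco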